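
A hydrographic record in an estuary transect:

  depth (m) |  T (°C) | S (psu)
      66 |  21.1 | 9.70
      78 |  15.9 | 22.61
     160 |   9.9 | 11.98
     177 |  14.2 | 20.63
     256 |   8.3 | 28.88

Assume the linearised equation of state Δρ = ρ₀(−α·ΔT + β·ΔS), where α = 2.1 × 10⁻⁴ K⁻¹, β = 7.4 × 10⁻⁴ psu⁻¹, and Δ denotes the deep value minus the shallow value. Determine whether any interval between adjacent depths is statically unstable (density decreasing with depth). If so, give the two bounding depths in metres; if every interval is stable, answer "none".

78–160 m

Evaluate Δρ/ρ₀ = −αΔT + βΔS across each adjacent pair:
  66–78 m: −αΔT+βΔS = −(2.1 × 10⁻⁴)(-5.2)+(7.4 × 10⁻⁴)(+12.91) = 0.011 → stable
  78–160 m: −αΔT+βΔS = −(2.1 × 10⁻⁴)(-6.0)+(7.4 × 10⁻⁴)(-10.63) = -6.6 × 10⁻³ → UNSTABLE
  160–177 m: −αΔT+βΔS = −(2.1 × 10⁻⁴)(+4.3)+(7.4 × 10⁻⁴)(+8.65) = 5.5 × 10⁻³ → stable
  177–256 m: −αΔT+βΔS = −(2.1 × 10⁻⁴)(-5.9)+(7.4 × 10⁻⁴)(+8.25) = 7.3 × 10⁻³ → stable
The 78–160 m interval has Δρ < 0: lighter water underlies denser water.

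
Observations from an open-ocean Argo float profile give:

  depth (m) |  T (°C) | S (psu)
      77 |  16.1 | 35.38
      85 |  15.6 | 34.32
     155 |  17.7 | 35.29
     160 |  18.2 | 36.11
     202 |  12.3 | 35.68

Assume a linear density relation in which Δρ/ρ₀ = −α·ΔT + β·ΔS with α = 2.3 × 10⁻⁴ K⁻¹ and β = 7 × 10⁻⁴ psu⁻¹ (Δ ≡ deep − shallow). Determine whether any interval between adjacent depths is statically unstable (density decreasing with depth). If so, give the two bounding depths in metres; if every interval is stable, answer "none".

Evaluate Δρ/ρ₀ = −αΔT + βΔS across each adjacent pair:
  77–85 m: −αΔT+βΔS = −(2.3 × 10⁻⁴)(-0.5)+(7 × 10⁻⁴)(-1.06) = -6.3 × 10⁻⁴ → UNSTABLE
  85–155 m: −αΔT+βΔS = −(2.3 × 10⁻⁴)(+2.1)+(7 × 10⁻⁴)(+0.97) = 2.0 × 10⁻⁴ → stable
  155–160 m: −αΔT+βΔS = −(2.3 × 10⁻⁴)(+0.5)+(7 × 10⁻⁴)(+0.82) = 4.6 × 10⁻⁴ → stable
  160–202 m: −αΔT+βΔS = −(2.3 × 10⁻⁴)(-5.9)+(7 × 10⁻⁴)(-0.43) = 1.1 × 10⁻³ → stable
The 77–85 m interval has Δρ < 0: lighter water underlies denser water.

77–85 m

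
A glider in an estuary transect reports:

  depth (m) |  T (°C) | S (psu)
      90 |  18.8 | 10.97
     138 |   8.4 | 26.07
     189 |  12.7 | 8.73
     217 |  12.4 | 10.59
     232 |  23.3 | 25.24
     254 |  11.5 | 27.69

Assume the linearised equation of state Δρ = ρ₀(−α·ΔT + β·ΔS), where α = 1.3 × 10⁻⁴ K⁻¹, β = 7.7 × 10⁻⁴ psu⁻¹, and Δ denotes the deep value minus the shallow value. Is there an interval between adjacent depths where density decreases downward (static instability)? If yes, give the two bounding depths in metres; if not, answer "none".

138–189 m

Evaluate Δρ/ρ₀ = −αΔT + βΔS across each adjacent pair:
  90–138 m: −αΔT+βΔS = −(1.3 × 10⁻⁴)(-10.4)+(7.7 × 10⁻⁴)(+15.10) = 0.013 → stable
  138–189 m: −αΔT+βΔS = −(1.3 × 10⁻⁴)(+4.3)+(7.7 × 10⁻⁴)(-17.34) = -0.014 → UNSTABLE
  189–217 m: −αΔT+βΔS = −(1.3 × 10⁻⁴)(-0.3)+(7.7 × 10⁻⁴)(+1.86) = 1.5 × 10⁻³ → stable
  217–232 m: −αΔT+βΔS = −(1.3 × 10⁻⁴)(+10.9)+(7.7 × 10⁻⁴)(+14.65) = 9.9 × 10⁻³ → stable
  232–254 m: −αΔT+βΔS = −(1.3 × 10⁻⁴)(-11.8)+(7.7 × 10⁻⁴)(+2.45) = 3.4 × 10⁻³ → stable
The 138–189 m interval has Δρ < 0: lighter water underlies denser water.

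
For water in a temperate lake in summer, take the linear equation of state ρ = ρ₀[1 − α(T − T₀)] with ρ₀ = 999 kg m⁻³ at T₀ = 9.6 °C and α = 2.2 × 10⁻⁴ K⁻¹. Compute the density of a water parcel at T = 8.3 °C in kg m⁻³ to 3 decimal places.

T − T₀ = -1.3 K.
Bracket = 1 − α·(-1.3) = 1 + (2.86 × 10⁻⁴) = 1.0002860.
ρ = 999 × 1.0002860 = 999.286 kg m⁻³.

999.286 kg m⁻³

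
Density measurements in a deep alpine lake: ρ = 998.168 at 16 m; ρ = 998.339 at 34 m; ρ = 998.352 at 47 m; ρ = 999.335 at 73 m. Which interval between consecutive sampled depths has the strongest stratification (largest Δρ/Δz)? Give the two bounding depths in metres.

Compute the density gradient over each adjacent pair:
  16–34 m: Δρ/Δz = 0.171/18 = 9.5 × 10⁻³ kg m⁻⁴
  34–47 m: Δρ/Δz = 0.013/13 = 1.0 × 10⁻³ kg m⁻⁴
  47–73 m: Δρ/Δz = 0.983/26 = 0.038 kg m⁻⁴
The largest gradient is in the 47–73 m interval — the pycnocline.

47–73 m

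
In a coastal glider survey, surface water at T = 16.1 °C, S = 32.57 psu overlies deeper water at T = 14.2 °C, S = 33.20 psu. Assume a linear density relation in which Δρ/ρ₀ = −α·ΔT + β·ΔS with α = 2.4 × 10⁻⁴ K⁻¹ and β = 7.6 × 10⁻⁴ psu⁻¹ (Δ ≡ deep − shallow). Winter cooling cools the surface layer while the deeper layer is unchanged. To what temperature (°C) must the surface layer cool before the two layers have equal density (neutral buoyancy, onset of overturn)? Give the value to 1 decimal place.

12.2 °C

Neutral buoyancy requires Δρ = 0, i.e. −α(T_deep − T_surf′) + β(S_deep − S_surf) = 0.
T_surf′ = T_deep − (β/α)·ΔS = 14.2 − (7.6 × 10⁻⁴/2.4 × 10⁻⁴)·(+0.63) = 12.205 °C.
Cooling required: 16.1 − (12.205) = 3.895 °C.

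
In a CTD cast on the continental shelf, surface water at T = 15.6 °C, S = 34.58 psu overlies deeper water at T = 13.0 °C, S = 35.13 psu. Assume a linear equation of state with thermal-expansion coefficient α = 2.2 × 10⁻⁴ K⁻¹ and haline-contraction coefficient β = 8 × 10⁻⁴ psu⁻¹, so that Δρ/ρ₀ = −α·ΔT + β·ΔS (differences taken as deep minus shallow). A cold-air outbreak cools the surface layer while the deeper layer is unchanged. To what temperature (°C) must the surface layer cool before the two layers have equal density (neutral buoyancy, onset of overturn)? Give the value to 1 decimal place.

11.0 °C

Neutral buoyancy requires Δρ = 0, i.e. −α(T_deep − T_surf′) + β(S_deep − S_surf) = 0.
T_surf′ = T_deep − (β/α)·ΔS = 13.0 − (8 × 10⁻⁴/2.2 × 10⁻⁴)·(+0.55) = 11.000 °C.
Cooling required: 15.6 − (11.000) = 4.600 °C.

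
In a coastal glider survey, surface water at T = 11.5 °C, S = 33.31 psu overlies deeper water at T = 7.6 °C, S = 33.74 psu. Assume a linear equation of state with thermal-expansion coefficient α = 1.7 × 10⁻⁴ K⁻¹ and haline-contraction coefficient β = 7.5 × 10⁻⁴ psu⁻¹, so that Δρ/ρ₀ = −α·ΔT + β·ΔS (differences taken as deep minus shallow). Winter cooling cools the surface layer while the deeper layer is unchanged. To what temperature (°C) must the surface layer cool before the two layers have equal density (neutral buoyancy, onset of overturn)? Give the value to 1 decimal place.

5.7 °C

Neutral buoyancy requires Δρ = 0, i.e. −α(T_deep − T_surf′) + β(S_deep − S_surf) = 0.
T_surf′ = T_deep − (β/α)·ΔS = 7.6 − (7.5 × 10⁻⁴/1.7 × 10⁻⁴)·(+0.43) = 5.703 °C.
Cooling required: 11.5 − (5.703) = 5.797 °C.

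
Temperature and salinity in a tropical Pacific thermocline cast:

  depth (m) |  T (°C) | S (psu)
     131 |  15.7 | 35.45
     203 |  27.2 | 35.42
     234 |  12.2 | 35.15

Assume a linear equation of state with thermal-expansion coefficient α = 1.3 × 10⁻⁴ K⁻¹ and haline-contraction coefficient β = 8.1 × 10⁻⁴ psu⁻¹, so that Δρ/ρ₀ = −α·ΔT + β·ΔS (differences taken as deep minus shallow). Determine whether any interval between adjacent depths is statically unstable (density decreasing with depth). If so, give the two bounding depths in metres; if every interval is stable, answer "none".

131–203 m

Evaluate Δρ/ρ₀ = −αΔT + βΔS across each adjacent pair:
  131–203 m: −αΔT+βΔS = −(1.3 × 10⁻⁴)(+11.5)+(8.1 × 10⁻⁴)(-0.03) = -1.5 × 10⁻³ → UNSTABLE
  203–234 m: −αΔT+βΔS = −(1.3 × 10⁻⁴)(-15.0)+(8.1 × 10⁻⁴)(-0.27) = 1.7 × 10⁻³ → stable
The 131–203 m interval has Δρ < 0: lighter water underlies denser water.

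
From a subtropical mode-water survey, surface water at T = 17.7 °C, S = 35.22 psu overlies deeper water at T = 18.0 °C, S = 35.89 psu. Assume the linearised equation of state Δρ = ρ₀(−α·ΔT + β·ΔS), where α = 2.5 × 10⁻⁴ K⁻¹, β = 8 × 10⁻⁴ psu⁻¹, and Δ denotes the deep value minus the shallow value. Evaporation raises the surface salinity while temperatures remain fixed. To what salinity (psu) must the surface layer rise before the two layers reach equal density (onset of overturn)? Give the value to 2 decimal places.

35.80 psu

Neutral buoyancy requires −α(T_deep − T_surf) + β(S_deep − S_surf′) = 0.
S_surf′ = S_deep − (α/β)·ΔT = 35.89 − (2.5 × 10⁻⁴/8 × 10⁻⁴)·(+0.3) = 35.7963 psu.
Increase required: 35.7963 − 35.22 = 0.5763 psu.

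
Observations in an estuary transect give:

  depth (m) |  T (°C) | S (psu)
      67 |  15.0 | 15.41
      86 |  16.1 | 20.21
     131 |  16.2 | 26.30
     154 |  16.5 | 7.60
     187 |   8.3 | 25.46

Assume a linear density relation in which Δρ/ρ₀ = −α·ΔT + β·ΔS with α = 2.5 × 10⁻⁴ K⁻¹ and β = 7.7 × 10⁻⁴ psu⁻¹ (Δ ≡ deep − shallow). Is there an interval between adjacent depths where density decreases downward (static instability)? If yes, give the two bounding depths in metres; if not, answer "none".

131–154 m

Evaluate Δρ/ρ₀ = −αΔT + βΔS across each adjacent pair:
  67–86 m: −αΔT+βΔS = −(2.5 × 10⁻⁴)(+1.1)+(7.7 × 10⁻⁴)(+4.80) = 3.4 × 10⁻³ → stable
  86–131 m: −αΔT+βΔS = −(2.5 × 10⁻⁴)(+0.1)+(7.7 × 10⁻⁴)(+6.09) = 4.7 × 10⁻³ → stable
  131–154 m: −αΔT+βΔS = −(2.5 × 10⁻⁴)(+0.3)+(7.7 × 10⁻⁴)(-18.70) = -0.014 → UNSTABLE
  154–187 m: −αΔT+βΔS = −(2.5 × 10⁻⁴)(-8.2)+(7.7 × 10⁻⁴)(+17.86) = 0.016 → stable
The 131–154 m interval has Δρ < 0: lighter water underlies denser water.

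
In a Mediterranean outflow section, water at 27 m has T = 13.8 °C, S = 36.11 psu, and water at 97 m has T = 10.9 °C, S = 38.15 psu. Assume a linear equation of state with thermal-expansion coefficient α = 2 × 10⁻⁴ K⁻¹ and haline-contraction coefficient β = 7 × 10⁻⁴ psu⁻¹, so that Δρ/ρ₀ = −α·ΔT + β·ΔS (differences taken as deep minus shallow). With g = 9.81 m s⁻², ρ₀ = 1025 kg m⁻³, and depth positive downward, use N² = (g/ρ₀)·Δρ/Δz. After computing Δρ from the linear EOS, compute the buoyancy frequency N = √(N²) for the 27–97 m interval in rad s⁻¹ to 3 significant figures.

ΔT = -2.9 K, ΔS = +2.04 psu (deep − shallow).
Δρ/ρ₀ = −αΔT + βΔS = 5.80 × 10⁻⁴ + 1.428 × 10⁻³ = 2.008 × 10⁻³, so Δρ ≈ 2.058 kg m⁻³.
N² = (g/ρ₀)·Δρ/Δz = g·(Δρ/ρ₀)/Δz = 9.81 × 2.008 × 10⁻³ / 70 = 2.8141 × 10⁻⁴ s⁻².
N = √(2.8141 × 10⁻⁴) = 0.016775 rad s⁻¹ ≈ 0.0168 rad s⁻¹.

0.0168 rad s⁻¹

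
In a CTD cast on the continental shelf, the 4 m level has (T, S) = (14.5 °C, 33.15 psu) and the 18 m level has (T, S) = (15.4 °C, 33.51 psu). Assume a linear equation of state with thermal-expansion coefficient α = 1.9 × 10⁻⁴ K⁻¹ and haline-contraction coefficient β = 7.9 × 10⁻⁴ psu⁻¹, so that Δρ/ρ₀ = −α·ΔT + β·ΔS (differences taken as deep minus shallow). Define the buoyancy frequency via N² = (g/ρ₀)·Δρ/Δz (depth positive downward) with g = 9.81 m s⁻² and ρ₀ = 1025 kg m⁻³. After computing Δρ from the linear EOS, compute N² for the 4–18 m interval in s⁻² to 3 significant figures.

7.95 × 10⁻⁵ s⁻²

ΔT = +0.9 K, ΔS = +0.36 psu (deep − shallow).
Δρ/ρ₀ = −αΔT + βΔS = -1.71 × 10⁻⁴ + 2.844 × 10⁻⁴ = 1.134 × 10⁻⁴, so Δρ ≈ 0.1162 kg m⁻³.
N² = (g/ρ₀)·Δρ/Δz = g·(Δρ/ρ₀)/Δz = 9.81 × 1.134 × 10⁻⁴ / 14 = 7.9461 × 10⁻⁵ s⁻² ≈ 7.95 × 10⁻⁵ s⁻².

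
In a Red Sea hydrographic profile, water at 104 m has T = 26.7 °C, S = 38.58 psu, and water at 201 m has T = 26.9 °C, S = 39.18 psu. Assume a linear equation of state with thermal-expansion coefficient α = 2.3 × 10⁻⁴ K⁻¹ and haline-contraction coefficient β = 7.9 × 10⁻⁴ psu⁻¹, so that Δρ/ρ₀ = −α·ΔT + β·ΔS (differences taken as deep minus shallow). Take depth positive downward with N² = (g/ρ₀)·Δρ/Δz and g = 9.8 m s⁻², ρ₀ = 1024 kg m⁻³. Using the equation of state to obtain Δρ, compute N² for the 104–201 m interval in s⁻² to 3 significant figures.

4.32 × 10⁻⁵ s⁻²

ΔT = +0.2 K, ΔS = +0.60 psu (deep − shallow).
Δρ/ρ₀ = −αΔT + βΔS = -4.60 × 10⁻⁵ + 4.74 × 10⁻⁴ = 4.28 × 10⁻⁴, so Δρ ≈ 0.4383 kg m⁻³.
N² = (g/ρ₀)·Δρ/Δz = g·(Δρ/ρ₀)/Δz = 9.8 × 4.28 × 10⁻⁴ / 97 = 4.3241 × 10⁻⁵ s⁻² ≈ 4.32 × 10⁻⁵ s⁻².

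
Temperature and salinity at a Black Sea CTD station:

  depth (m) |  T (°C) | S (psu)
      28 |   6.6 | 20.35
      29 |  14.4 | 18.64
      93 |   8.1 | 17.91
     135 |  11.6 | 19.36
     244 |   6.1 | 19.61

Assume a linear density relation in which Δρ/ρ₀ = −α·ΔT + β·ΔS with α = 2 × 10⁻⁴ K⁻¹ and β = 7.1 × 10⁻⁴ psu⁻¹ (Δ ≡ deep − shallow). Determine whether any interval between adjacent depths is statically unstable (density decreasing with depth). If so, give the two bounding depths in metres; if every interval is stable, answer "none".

Evaluate Δρ/ρ₀ = −αΔT + βΔS across each adjacent pair:
  28–29 m: −αΔT+βΔS = −(2 × 10⁻⁴)(+7.8)+(7.1 × 10⁻⁴)(-1.71) = -2.8 × 10⁻³ → UNSTABLE
  29–93 m: −αΔT+βΔS = −(2 × 10⁻⁴)(-6.3)+(7.1 × 10⁻⁴)(-0.73) = 7.4 × 10⁻⁴ → stable
  93–135 m: −αΔT+βΔS = −(2 × 10⁻⁴)(+3.5)+(7.1 × 10⁻⁴)(+1.45) = 3.3 × 10⁻⁴ → stable
  135–244 m: −αΔT+βΔS = −(2 × 10⁻⁴)(-5.5)+(7.1 × 10⁻⁴)(+0.25) = 1.3 × 10⁻³ → stable
The 28–29 m interval has Δρ < 0: lighter water underlies denser water.

28–29 m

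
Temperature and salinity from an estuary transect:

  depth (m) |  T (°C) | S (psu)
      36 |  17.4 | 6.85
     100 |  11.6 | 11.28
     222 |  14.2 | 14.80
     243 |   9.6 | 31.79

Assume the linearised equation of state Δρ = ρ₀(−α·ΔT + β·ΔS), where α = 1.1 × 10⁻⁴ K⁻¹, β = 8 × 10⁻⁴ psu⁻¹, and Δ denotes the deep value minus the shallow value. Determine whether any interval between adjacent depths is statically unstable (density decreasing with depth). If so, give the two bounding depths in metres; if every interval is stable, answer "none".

none

Evaluate Δρ/ρ₀ = −αΔT + βΔS across each adjacent pair:
  36–100 m: −αΔT+βΔS = −(1.1 × 10⁻⁴)(-5.8)+(8 × 10⁻⁴)(+4.43) = 4.2 × 10⁻³ → stable
  100–222 m: −αΔT+βΔS = −(1.1 × 10⁻⁴)(+2.6)+(8 × 10⁻⁴)(+3.52) = 2.5 × 10⁻³ → stable
  222–243 m: −αΔT+βΔS = −(1.1 × 10⁻⁴)(-4.6)+(8 × 10⁻⁴)(+16.99) = 0.014 → stable
Every interval has Δρ > 0: the column is stably stratified throughout.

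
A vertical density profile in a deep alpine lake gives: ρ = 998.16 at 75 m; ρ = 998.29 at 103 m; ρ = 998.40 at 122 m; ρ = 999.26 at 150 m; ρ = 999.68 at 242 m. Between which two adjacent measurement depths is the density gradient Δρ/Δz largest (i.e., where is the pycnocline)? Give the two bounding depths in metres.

122–150 m

Compute the density gradient over each adjacent pair:
  75–103 m: Δρ/Δz = 0.13/28 = 4.6 × 10⁻³ kg m⁻⁴
  103–122 m: Δρ/Δz = 0.11/19 = 5.8 × 10⁻³ kg m⁻⁴
  122–150 m: Δρ/Δz = 0.86/28 = 0.031 kg m⁻⁴
  150–242 m: Δρ/Δz = 0.42/92 = 4.6 × 10⁻³ kg m⁻⁴
The largest gradient is in the 122–150 m interval — the pycnocline.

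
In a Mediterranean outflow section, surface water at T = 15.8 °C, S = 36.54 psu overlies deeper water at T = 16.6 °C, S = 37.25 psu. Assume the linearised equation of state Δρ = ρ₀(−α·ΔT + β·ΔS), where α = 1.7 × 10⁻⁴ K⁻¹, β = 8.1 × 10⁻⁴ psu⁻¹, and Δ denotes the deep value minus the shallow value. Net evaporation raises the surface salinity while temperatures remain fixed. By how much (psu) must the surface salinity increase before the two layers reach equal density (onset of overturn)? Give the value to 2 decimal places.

Neutral buoyancy requires −α(T_deep − T_surf) + β(S_deep − S_surf′) = 0.
S_surf′ = S_deep − (α/β)·ΔT = 37.25 − (1.7 × 10⁻⁴/8.1 × 10⁻⁴)·(+0.8) = 37.0821 psu.
Increase required: 37.0821 − 36.54 = 0.5421 psu.

0.54 psu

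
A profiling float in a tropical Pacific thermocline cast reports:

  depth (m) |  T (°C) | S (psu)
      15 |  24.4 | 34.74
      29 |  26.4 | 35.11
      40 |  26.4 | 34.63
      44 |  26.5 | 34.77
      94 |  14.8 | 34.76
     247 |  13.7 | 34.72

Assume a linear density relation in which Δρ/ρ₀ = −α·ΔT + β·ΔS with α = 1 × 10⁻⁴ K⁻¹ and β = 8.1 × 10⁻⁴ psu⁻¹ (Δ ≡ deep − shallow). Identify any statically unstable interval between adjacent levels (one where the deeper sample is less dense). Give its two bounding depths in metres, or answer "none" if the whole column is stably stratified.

29–40 m

Evaluate Δρ/ρ₀ = −αΔT + βΔS across each adjacent pair:
  15–29 m: −αΔT+βΔS = −(1 × 10⁻⁴)(+2.0)+(8.1 × 10⁻⁴)(+0.37) = 1.0 × 10⁻⁴ → stable
  29–40 m: −αΔT+βΔS = −(1 × 10⁻⁴)(+0.0)+(8.1 × 10⁻⁴)(-0.48) = -3.9 × 10⁻⁴ → UNSTABLE
  40–44 m: −αΔT+βΔS = −(1 × 10⁻⁴)(+0.1)+(8.1 × 10⁻⁴)(+0.14) = 1.0 × 10⁻⁴ → stable
  44–94 m: −αΔT+βΔS = −(1 × 10⁻⁴)(-11.7)+(8.1 × 10⁻⁴)(-0.01) = 1.2 × 10⁻³ → stable
  94–247 m: −αΔT+βΔS = −(1 × 10⁻⁴)(-1.1)+(8.1 × 10⁻⁴)(-0.04) = 7.8 × 10⁻⁵ → stable
The 29–40 m interval has Δρ < 0: lighter water underlies denser water.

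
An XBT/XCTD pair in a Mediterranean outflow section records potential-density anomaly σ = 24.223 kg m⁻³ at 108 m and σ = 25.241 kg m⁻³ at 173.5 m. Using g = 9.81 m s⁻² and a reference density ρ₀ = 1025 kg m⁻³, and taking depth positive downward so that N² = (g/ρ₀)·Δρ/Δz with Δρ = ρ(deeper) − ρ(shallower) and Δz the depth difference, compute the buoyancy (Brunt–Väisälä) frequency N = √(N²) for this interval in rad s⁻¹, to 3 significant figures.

0.0122 rad s⁻¹

Δρ = 1025.241 − 1024.223 = 1.018 kg m⁻³ over Δz = 173.5 − 108 = 65.5 m.
N² = (9.81/1025) × (1.018/65.5) = 1.4875 × 10⁻⁴ s⁻².
N = √(1.4875 × 10⁻⁴) = 0.012196 rad s⁻¹ ≈ 0.0122 rad s⁻¹.
N² > 0, so the interval is statically stable.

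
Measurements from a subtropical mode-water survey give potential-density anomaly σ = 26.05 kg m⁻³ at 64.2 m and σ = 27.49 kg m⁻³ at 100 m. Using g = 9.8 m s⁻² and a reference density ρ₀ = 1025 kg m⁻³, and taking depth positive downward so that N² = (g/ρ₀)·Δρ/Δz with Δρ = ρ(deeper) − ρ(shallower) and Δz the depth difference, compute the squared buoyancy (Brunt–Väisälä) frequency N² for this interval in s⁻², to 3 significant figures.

3.85 × 10⁻⁴ s⁻²

Δρ = 1027.49 − 1026.05 = 1.44 kg m⁻³ over Δz = 100 − 64.2 = 35.8 m.
N² = (9.8/1025) × (1.44/35.8) = 3.8458 × 10⁻⁴ s⁻² ≈ 3.85 × 10⁻⁴ s⁻².
A positive N² confirms static stability across the interval.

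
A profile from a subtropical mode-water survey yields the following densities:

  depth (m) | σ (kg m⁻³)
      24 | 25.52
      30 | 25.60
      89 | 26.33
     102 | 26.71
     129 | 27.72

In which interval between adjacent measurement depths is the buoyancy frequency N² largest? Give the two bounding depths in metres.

Compute the density gradient over each adjacent pair:
  24–30 m: Δρ/Δz = 0.08/6 = 0.013 kg m⁻⁴
  30–89 m: Δρ/Δz = 0.73/59 = 0.012 kg m⁻⁴
  89–102 m: Δρ/Δz = 0.38/13 = 0.029 kg m⁻⁴
  102–129 m: Δρ/Δz = 1.01/27 = 0.037 kg m⁻⁴
The largest gradient is in the 102–129 m interval — the pycnocline.

102–129 m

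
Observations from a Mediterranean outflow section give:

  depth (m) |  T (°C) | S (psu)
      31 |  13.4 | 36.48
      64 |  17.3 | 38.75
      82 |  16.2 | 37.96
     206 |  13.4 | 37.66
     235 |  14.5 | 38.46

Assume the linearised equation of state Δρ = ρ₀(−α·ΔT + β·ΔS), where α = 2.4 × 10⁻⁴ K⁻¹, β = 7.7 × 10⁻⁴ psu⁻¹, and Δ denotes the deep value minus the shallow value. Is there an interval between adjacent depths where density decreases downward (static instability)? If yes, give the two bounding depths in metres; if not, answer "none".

Evaluate Δρ/ρ₀ = −αΔT + βΔS across each adjacent pair:
  31–64 m: −αΔT+βΔS = −(2.4 × 10⁻⁴)(+3.9)+(7.7 × 10⁻⁴)(+2.27) = 8.1 × 10⁻⁴ → stable
  64–82 m: −αΔT+βΔS = −(2.4 × 10⁻⁴)(-1.1)+(7.7 × 10⁻⁴)(-0.79) = -3.4 × 10⁻⁴ → UNSTABLE
  82–206 m: −αΔT+βΔS = −(2.4 × 10⁻⁴)(-2.8)+(7.7 × 10⁻⁴)(-0.30) = 4.4 × 10⁻⁴ → stable
  206–235 m: −αΔT+βΔS = −(2.4 × 10⁻⁴)(+1.1)+(7.7 × 10⁻⁴)(+0.80) = 3.5 × 10⁻⁴ → stable
The 64–82 m interval has Δρ < 0: lighter water underlies denser water.

64–82 m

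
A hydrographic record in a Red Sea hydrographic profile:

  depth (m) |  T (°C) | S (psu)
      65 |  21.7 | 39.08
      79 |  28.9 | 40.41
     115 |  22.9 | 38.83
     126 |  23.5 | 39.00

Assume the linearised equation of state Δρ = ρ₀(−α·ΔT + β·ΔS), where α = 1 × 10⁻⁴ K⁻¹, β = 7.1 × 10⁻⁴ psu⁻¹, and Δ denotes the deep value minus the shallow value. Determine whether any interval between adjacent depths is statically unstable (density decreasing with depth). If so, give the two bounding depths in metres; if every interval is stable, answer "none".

79–115 m

Evaluate Δρ/ρ₀ = −αΔT + βΔS across each adjacent pair:
  65–79 m: −αΔT+βΔS = −(1 × 10⁻⁴)(+7.2)+(7.1 × 10⁻⁴)(+1.33) = 2.2 × 10⁻⁴ → stable
  79–115 m: −αΔT+βΔS = −(1 × 10⁻⁴)(-6.0)+(7.1 × 10⁻⁴)(-1.58) = -5.2 × 10⁻⁴ → UNSTABLE
  115–126 m: −αΔT+βΔS = −(1 × 10⁻⁴)(+0.6)+(7.1 × 10⁻⁴)(+0.17) = 6.1 × 10⁻⁵ → stable
The 79–115 m interval has Δρ < 0: lighter water underlies denser water.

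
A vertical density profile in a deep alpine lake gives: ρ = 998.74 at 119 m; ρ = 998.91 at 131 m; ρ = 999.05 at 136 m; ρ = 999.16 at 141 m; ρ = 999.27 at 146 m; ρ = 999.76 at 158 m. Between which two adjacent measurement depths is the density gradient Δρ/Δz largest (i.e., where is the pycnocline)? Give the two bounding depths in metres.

146–158 m

Compute the density gradient over each adjacent pair:
  119–131 m: Δρ/Δz = 0.17/12 = 0.014 kg m⁻⁴
  131–136 m: Δρ/Δz = 0.14/5 = 0.028 kg m⁻⁴
  136–141 m: Δρ/Δz = 0.11/5 = 0.022 kg m⁻⁴
  141–146 m: Δρ/Δz = 0.11/5 = 0.022 kg m⁻⁴
  146–158 m: Δρ/Δz = 0.49/12 = 0.041 kg m⁻⁴
The largest gradient is in the 146–158 m interval — the pycnocline.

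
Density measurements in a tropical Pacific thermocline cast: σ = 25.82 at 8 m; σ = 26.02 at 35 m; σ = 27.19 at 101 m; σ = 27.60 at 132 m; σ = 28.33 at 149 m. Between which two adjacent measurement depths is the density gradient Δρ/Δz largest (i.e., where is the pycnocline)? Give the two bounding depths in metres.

132–149 m

Compute the density gradient over each adjacent pair:
  8–35 m: Δρ/Δz = 0.20/27 = 7.4 × 10⁻³ kg m⁻⁴
  35–101 m: Δρ/Δz = 1.17/66 = 0.018 kg m⁻⁴
  101–132 m: Δρ/Δz = 0.41/31 = 0.013 kg m⁻⁴
  132–149 m: Δρ/Δz = 0.73/17 = 0.043 kg m⁻⁴
The largest gradient is in the 132–149 m interval — the pycnocline.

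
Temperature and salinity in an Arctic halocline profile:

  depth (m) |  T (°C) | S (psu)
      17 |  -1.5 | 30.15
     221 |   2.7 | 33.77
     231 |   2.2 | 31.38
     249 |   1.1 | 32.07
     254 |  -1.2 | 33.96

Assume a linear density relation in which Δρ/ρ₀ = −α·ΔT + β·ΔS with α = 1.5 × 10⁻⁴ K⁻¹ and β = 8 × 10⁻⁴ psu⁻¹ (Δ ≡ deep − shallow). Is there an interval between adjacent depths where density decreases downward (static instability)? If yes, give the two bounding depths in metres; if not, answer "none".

Evaluate Δρ/ρ₀ = −αΔT + βΔS across each adjacent pair:
  17–221 m: −αΔT+βΔS = −(1.5 × 10⁻⁴)(+4.2)+(8 × 10⁻⁴)(+3.62) = 2.3 × 10⁻³ → stable
  221–231 m: −αΔT+βΔS = −(1.5 × 10⁻⁴)(-0.5)+(8 × 10⁻⁴)(-2.39) = -1.8 × 10⁻³ → UNSTABLE
  231–249 m: −αΔT+βΔS = −(1.5 × 10⁻⁴)(-1.1)+(8 × 10⁻⁴)(+0.69) = 7.2 × 10⁻⁴ → stable
  249–254 m: −αΔT+βΔS = −(1.5 × 10⁻⁴)(-2.3)+(8 × 10⁻⁴)(+1.89) = 1.9 × 10⁻³ → stable
The 221–231 m interval has Δρ < 0: lighter water underlies denser water.

221–231 m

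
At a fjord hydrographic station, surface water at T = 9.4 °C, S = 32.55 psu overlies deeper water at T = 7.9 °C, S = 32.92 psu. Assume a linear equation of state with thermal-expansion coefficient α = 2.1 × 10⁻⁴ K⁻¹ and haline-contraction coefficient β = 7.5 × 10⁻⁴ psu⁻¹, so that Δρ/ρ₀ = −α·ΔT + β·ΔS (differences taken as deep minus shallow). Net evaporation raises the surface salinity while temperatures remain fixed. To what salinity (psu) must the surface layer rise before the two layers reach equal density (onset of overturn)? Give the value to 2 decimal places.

Neutral buoyancy requires −α(T_deep − T_surf) + β(S_deep − S_surf′) = 0.
S_surf′ = S_deep − (α/β)·ΔT = 32.92 − (2.1 × 10⁻⁴/7.5 × 10⁻⁴)·(-1.5) = 33.3400 psu.
Increase required: 33.3400 − 32.55 = 0.7900 psu.

33.34 psu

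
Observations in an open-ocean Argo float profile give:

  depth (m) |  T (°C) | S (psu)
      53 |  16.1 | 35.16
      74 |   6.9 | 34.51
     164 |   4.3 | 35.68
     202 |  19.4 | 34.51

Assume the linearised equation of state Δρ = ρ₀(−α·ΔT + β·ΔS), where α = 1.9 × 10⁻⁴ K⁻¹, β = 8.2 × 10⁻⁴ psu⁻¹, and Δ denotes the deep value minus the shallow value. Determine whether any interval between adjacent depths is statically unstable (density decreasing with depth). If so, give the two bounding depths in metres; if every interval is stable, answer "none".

164–202 m

Evaluate Δρ/ρ₀ = −αΔT + βΔS across each adjacent pair:
  53–74 m: −αΔT+βΔS = −(1.9 × 10⁻⁴)(-9.2)+(8.2 × 10⁻⁴)(-0.65) = 1.2 × 10⁻³ → stable
  74–164 m: −αΔT+βΔS = −(1.9 × 10⁻⁴)(-2.6)+(8.2 × 10⁻⁴)(+1.17) = 1.5 × 10⁻³ → stable
  164–202 m: −αΔT+βΔS = −(1.9 × 10⁻⁴)(+15.1)+(8.2 × 10⁻⁴)(-1.17) = -3.8 × 10⁻³ → UNSTABLE
The 164–202 m interval has Δρ < 0: lighter water underlies denser water.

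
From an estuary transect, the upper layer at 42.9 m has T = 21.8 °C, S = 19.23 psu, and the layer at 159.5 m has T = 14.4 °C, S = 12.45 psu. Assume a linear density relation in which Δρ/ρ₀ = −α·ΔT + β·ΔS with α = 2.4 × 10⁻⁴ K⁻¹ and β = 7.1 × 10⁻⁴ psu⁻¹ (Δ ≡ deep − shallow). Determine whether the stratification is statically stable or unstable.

ΔT = 14.4 − 21.8 = -7.4 K and ΔS = 12.45 − 19.23 = -6.78 psu (deep − shallow).
−αΔT = 1.776 × 10⁻³; βΔS = -4.8138 × 10⁻³; sum Δρ/ρ₀ = -3.0378 × 10⁻³.
Δρ/ρ₀ < 0, so Δρ < 0: deeper water is lighter → statically unstable; the column would overturn.

unstable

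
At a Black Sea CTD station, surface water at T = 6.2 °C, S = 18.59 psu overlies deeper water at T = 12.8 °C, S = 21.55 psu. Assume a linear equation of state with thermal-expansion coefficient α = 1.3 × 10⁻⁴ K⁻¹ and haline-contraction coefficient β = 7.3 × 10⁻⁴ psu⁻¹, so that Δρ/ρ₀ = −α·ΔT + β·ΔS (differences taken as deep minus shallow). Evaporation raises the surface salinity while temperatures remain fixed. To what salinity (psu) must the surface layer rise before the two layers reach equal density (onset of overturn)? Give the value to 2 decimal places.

20.37 psu

Neutral buoyancy requires −α(T_deep − T_surf) + β(S_deep − S_surf′) = 0.
S_surf′ = S_deep − (α/β)·ΔT = 21.55 − (1.3 × 10⁻⁴/7.3 × 10⁻⁴)·(+6.6) = 20.3747 psu.
Increase required: 20.3747 − 18.59 = 1.7847 psu.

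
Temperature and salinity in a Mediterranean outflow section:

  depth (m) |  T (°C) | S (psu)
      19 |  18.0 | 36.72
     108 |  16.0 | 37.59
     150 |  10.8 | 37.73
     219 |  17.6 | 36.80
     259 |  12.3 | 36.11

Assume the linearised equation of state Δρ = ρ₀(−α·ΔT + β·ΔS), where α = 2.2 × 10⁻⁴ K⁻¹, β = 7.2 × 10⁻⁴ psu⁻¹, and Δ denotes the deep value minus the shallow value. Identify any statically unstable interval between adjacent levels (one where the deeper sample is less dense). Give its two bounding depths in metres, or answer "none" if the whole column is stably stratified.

150–219 m

Evaluate Δρ/ρ₀ = −αΔT + βΔS across each adjacent pair:
  19–108 m: −αΔT+βΔS = −(2.2 × 10⁻⁴)(-2.0)+(7.2 × 10⁻⁴)(+0.87) = 1.1 × 10⁻³ → stable
  108–150 m: −αΔT+βΔS = −(2.2 × 10⁻⁴)(-5.2)+(7.2 × 10⁻⁴)(+0.14) = 1.2 × 10⁻³ → stable
  150–219 m: −αΔT+βΔS = −(2.2 × 10⁻⁴)(+6.8)+(7.2 × 10⁻⁴)(-0.93) = -2.2 × 10⁻³ → UNSTABLE
  219–259 m: −αΔT+βΔS = −(2.2 × 10⁻⁴)(-5.3)+(7.2 × 10⁻⁴)(-0.69) = 6.7 × 10⁻⁴ → stable
The 150–219 m interval has Δρ < 0: lighter water underlies denser water.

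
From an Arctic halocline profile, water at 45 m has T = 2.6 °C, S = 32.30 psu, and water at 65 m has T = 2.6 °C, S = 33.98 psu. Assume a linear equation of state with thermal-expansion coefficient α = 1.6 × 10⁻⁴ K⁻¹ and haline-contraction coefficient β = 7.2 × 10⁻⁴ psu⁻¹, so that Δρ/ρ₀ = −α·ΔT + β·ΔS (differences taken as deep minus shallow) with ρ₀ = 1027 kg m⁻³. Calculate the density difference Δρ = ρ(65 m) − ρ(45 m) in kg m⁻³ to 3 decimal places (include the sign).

+1.242 kg m⁻³

ΔT = +0.0 K, ΔS = +1.68 psu (deep − shallow).
Δρ/ρ₀ = −(1.6 × 10⁻⁴)(+0.0) + (7.2 × 10⁻⁴)(+1.68) = 1.2096 × 10⁻³.
Δρ = 1027 × (1.2096 × 10⁻³) = +1.242 kg m⁻³.
Positive Δρ: denser below, stable.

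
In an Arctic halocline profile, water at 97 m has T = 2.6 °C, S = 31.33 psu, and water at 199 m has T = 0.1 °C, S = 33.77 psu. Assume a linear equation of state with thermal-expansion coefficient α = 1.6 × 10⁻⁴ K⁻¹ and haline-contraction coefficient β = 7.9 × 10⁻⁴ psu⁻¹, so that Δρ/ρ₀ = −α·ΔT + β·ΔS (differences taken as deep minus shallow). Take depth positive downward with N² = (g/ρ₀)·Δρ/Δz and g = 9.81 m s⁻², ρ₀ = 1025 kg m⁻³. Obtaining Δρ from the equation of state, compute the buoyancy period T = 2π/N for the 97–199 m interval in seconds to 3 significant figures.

420 s

ΔT = -2.5 K, ΔS = +2.44 psu (deep − shallow).
Δρ/ρ₀ = −αΔT + βΔS = 4.00 × 10⁻⁴ + 1.9276 × 10⁻³ = 2.3276 × 10⁻³, so Δρ ≈ 2.386 kg m⁻³.
N² = (g/ρ₀)·Δρ/Δz = g·(Δρ/ρ₀)/Δz = 9.81 × 2.3276 × 10⁻³ / 102 = 2.2386 × 10⁻⁴ s⁻².
N = √(2.2386 × 10⁻⁴) = 0.014962 rad s⁻¹ → T = 2π/N = 419.94 s ≈ 420 s.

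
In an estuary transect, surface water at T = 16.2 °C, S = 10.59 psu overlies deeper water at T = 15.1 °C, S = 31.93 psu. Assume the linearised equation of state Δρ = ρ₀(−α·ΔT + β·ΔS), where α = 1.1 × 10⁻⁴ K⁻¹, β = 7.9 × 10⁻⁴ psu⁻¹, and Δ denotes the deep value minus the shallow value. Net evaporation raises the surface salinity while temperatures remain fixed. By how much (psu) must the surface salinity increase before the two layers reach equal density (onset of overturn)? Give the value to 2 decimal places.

Neutral buoyancy requires −α(T_deep − T_surf) + β(S_deep − S_surf′) = 0.
S_surf′ = S_deep − (α/β)·ΔT = 31.93 − (1.1 × 10⁻⁴/7.9 × 10⁻⁴)·(-1.1) = 32.0832 psu.
Increase required: 32.0832 − 10.59 = 21.4932 psu.

21.49 psu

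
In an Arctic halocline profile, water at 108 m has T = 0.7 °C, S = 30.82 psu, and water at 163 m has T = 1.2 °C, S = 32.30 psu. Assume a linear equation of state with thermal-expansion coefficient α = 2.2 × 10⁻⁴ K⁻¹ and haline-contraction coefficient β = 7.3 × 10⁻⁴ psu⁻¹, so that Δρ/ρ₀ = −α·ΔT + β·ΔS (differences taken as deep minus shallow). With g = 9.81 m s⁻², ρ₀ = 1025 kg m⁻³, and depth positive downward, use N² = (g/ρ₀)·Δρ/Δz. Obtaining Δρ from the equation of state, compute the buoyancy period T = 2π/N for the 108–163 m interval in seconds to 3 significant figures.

478 s

ΔT = +0.5 K, ΔS = +1.48 psu (deep − shallow).
Δρ/ρ₀ = −αΔT + βΔS = -1.10 × 10⁻⁴ + 1.0804 × 10⁻³ = 9.704 × 10⁻⁴, so Δρ ≈ 0.9947 kg m⁻³.
N² = (g/ρ₀)·Δρ/Δz = g·(Δρ/ρ₀)/Δz = 9.81 × 9.704 × 10⁻⁴ / 55 = 1.7308 × 10⁻⁴ s⁻².
N = √(1.7308 × 10⁻⁴) = 0.013156 rad s⁻¹ → T = 2π/N = 477.59 s ≈ 478 s.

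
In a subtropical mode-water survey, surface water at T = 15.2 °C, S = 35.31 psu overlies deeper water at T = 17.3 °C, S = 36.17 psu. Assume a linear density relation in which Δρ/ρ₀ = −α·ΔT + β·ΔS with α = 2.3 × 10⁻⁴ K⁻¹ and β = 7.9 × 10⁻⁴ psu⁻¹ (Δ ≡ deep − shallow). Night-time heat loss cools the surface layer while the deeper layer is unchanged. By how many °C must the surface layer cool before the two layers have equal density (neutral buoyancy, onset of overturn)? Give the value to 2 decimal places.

0.85 °C

Neutral buoyancy requires Δρ = 0, i.e. −α(T_deep − T_surf′) + β(S_deep − S_surf) = 0.
T_surf′ = T_deep − (β/α)·ΔS = 17.3 − (7.9 × 10⁻⁴/2.3 × 10⁻⁴)·(+0.86) = 14.3461 °C.
Cooling required: 15.2 − (14.3461) = 0.8539 °C.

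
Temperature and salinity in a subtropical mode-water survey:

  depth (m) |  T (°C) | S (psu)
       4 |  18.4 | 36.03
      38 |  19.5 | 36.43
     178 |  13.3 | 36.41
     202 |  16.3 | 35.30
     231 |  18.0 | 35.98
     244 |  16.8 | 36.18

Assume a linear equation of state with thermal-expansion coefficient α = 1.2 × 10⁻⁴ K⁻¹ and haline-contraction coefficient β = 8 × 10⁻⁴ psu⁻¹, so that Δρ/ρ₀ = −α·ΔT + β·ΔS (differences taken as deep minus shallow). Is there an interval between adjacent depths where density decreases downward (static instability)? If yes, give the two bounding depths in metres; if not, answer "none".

178–202 m

Evaluate Δρ/ρ₀ = −αΔT + βΔS across each adjacent pair:
  4–38 m: −αΔT+βΔS = −(1.2 × 10⁻⁴)(+1.1)+(8 × 10⁻⁴)(+0.40) = 1.9 × 10⁻⁴ → stable
  38–178 m: −αΔT+βΔS = −(1.2 × 10⁻⁴)(-6.2)+(8 × 10⁻⁴)(-0.02) = 7.3 × 10⁻⁴ → stable
  178–202 m: −αΔT+βΔS = −(1.2 × 10⁻⁴)(+3.0)+(8 × 10⁻⁴)(-1.11) = -1.2 × 10⁻³ → UNSTABLE
  202–231 m: −αΔT+βΔS = −(1.2 × 10⁻⁴)(+1.7)+(8 × 10⁻⁴)(+0.68) = 3.4 × 10⁻⁴ → stable
  231–244 m: −αΔT+βΔS = −(1.2 × 10⁻⁴)(-1.2)+(8 × 10⁻⁴)(+0.20) = 3.0 × 10⁻⁴ → stable
The 178–202 m interval has Δρ < 0: lighter water underlies denser water.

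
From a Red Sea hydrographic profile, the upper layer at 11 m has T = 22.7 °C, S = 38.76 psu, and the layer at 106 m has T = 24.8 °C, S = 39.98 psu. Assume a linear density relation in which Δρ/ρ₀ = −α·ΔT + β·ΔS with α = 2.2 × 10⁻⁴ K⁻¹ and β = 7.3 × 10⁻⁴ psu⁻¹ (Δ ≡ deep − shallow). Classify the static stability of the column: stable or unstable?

ΔT = 24.8 − 22.7 = +2.1 K and ΔS = 39.98 − 38.76 = +1.22 psu (deep − shallow).
−αΔT = -4.62 × 10⁻⁴; βΔS = 8.906 × 10⁻⁴; sum Δρ/ρ₀ = 4.286 × 10⁻⁴.
Δρ/ρ₀ > 0, so Δρ > 0: deeper water is denser → statically stable.

stable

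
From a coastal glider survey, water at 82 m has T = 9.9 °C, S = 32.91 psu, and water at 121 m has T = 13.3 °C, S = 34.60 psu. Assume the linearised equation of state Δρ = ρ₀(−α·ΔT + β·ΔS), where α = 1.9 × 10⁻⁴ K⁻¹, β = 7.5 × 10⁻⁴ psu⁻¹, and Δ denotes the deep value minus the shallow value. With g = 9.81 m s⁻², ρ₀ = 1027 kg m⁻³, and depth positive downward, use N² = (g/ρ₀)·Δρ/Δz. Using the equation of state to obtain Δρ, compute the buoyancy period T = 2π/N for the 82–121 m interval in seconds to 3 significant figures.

ΔT = +3.4 K, ΔS = +1.69 psu (deep − shallow).
Δρ/ρ₀ = −αΔT + βΔS = -6.46 × 10⁻⁴ + 1.2675 × 10⁻³ = 6.215 × 10⁻⁴, so Δρ ≈ 0.6383 kg m⁻³.
N² = (g/ρ₀)·Δρ/Δz = g·(Δρ/ρ₀)/Δz = 9.81 × 6.215 × 10⁻⁴ / 39 = 1.5633 × 10⁻⁴ s⁻².
N = √(1.5633 × 10⁻⁴) = 0.012503 rad s⁻¹ → T = 2π/N = 502.53 s ≈ 503 s.

503 s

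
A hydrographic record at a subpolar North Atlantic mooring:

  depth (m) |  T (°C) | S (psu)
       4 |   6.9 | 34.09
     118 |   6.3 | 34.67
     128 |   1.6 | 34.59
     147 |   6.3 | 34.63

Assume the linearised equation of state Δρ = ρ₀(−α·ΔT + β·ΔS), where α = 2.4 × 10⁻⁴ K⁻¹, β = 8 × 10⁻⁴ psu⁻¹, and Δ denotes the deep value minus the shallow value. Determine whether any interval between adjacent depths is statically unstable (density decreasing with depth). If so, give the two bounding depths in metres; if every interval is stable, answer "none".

Evaluate Δρ/ρ₀ = −αΔT + βΔS across each adjacent pair:
  4–118 m: −αΔT+βΔS = −(2.4 × 10⁻⁴)(-0.6)+(8 × 10⁻⁴)(+0.58) = 6.1 × 10⁻⁴ → stable
  118–128 m: −αΔT+βΔS = −(2.4 × 10⁻⁴)(-4.7)+(8 × 10⁻⁴)(-0.08) = 1.1 × 10⁻³ → stable
  128–147 m: −αΔT+βΔS = −(2.4 × 10⁻⁴)(+4.7)+(8 × 10⁻⁴)(+0.04) = -1.1 × 10⁻³ → UNSTABLE
The 128–147 m interval has Δρ < 0: lighter water underlies denser water.

128–147 m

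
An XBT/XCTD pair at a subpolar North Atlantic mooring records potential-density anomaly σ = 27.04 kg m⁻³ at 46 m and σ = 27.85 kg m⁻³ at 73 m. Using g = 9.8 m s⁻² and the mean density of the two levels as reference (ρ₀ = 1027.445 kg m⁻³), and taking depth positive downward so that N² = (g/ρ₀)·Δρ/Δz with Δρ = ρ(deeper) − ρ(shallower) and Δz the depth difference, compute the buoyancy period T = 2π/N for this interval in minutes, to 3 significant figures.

6.19 min

Δρ = 1027.85 − 1027.04 = 0.81 kg m⁻³ over Δz = 73 − 46 = 27 m.
N² = (9.8/1027.445) × (0.81/27) = 2.8615 × 10⁻⁴ s⁻².
N = √(2.8615 × 10⁻⁴) = 0.016916 rad s⁻¹, so T = 2π/N = 371.43 s = 6.1905 min ≈ 6.19 min.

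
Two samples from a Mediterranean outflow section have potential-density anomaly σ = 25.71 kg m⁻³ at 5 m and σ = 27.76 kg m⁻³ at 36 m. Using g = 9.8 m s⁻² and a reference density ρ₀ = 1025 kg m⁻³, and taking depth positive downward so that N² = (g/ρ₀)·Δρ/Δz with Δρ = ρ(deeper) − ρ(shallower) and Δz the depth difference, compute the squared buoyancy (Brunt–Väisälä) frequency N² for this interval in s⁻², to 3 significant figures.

6.32 × 10⁻⁴ s⁻²

Δρ = 1027.76 − 1025.71 = 2.05 kg m⁻³ over Δz = 36 − 5 = 31 m.
N² = (9.8/1025) × (2.05/31) = 6.3226 × 10⁻⁴ s⁻² ≈ 6.32 × 10⁻⁴ s⁻².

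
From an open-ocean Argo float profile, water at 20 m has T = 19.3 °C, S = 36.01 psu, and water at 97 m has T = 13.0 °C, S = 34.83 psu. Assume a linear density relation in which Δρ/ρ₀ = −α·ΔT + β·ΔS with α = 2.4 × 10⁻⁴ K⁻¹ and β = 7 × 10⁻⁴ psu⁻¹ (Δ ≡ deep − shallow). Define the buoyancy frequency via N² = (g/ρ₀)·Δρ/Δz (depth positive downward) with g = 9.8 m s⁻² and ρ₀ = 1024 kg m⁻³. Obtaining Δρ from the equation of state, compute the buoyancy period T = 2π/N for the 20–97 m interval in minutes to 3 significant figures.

ΔT = -6.3 K, ΔS = -1.18 psu (deep − shallow).
Δρ/ρ₀ = −αΔT + βΔS = 1.512 × 10⁻³ − 8.26 × 10⁻⁴ = 6.86 × 10⁻⁴, so Δρ ≈ 0.7025 kg m⁻³.
N² = (g/ρ₀)·Δρ/Δz = g·(Δρ/ρ₀)/Δz = 9.8 × 6.86 × 10⁻⁴ / 77 = 8.7309 × 10⁻⁵ s⁻².
N = √(8.7309 × 10⁻⁵) = 9.3439 × 10⁻³ rad s⁻¹ → T = 2π/N = 672.44 s = 11.207 min ≈ 11.2 min.

11.2 min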